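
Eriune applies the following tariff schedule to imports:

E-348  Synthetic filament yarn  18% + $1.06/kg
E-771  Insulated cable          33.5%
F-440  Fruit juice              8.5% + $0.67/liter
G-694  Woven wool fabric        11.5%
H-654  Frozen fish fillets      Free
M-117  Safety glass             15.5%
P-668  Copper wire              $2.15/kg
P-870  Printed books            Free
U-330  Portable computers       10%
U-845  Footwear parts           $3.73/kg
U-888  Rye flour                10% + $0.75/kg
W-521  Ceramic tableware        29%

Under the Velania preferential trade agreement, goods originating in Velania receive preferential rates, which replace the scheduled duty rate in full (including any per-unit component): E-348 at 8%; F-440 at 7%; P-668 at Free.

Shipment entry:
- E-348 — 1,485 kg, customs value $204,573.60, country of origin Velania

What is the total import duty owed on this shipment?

$16,365.89

Line 1 (E-348, Velania, 1,485 kg, $204,573.60):
Base rate for E-348 is 18% + $1.06/kg.
Origin Velania qualifies under the Eriune–Velania agreement and E-348 is covered: preferential rate 8% applies instead.
Duty = $204,573.60 × 8% = $16,365.89.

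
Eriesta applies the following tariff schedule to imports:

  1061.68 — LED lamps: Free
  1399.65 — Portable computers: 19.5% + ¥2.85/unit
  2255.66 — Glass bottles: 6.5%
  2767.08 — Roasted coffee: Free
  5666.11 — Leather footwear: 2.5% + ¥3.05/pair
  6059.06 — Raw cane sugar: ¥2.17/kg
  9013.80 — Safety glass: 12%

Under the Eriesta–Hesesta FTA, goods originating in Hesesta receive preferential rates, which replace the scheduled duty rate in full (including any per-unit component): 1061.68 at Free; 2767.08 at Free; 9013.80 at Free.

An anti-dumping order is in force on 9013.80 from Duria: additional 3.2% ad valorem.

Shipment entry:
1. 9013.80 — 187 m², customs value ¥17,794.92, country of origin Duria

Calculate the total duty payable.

Line 1 (9013.80, Duria, 187 m², ¥17,794.92):
Base rate for 9013.80 is 12%.
9013.80 has an FTA preferential rate, but origin Duria is not Hesesta; base rate stands.
Additional duty on 9013.80 from Duria: +3.2%. Applied ad valorem rate: 12% + 3.2% = 15.2%.
Duty = ¥17,794.92 × 15.2% = ¥2,704.83.

¥2,704.83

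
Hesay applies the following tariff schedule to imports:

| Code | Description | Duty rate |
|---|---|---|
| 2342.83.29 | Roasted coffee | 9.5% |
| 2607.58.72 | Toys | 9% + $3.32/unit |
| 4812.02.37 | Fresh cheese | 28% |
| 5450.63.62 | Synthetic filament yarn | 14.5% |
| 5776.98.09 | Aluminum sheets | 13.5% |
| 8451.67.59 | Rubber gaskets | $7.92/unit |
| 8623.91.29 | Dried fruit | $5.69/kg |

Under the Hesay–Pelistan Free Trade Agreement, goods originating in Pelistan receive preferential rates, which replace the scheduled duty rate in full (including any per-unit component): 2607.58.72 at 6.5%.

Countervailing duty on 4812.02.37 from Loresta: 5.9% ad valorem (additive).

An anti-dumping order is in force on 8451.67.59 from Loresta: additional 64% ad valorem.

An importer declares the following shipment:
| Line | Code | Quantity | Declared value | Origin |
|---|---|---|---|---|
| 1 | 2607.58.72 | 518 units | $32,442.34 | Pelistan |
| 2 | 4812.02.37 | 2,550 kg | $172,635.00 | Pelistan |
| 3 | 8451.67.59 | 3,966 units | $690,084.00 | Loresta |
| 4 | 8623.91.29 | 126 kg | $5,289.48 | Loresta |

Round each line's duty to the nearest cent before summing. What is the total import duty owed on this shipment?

Line 1 (2607.58.72, Pelistan, 518 units, $32,442.34):
Base rate for 2607.58.72 is 9% + $3.32/unit.
Origin Pelistan qualifies under the Hesay–Pelistan agreement and 2607.58.72 is covered: preferential rate 6.5% applies instead.
Duty = $32,442.34 × 6.5% = $2,108.75.
Line 2 (4812.02.37, Pelistan, 2,550 kg, $172,635.00):
Base rate for 4812.02.37 is 28%.
Origin Pelistan is the FTA partner but 4812.02.37 is not on the preference list; base rate stands.
The additional-duty order on 4812.02.37 targets Loresta, not Pelistan; it does not apply.
Duty = $172,635.00 × 28% = $48,337.80.
Line 3 (8451.67.59, Loresta, 3,966 units, $690,084.00):
Base rate for 8451.67.59 is $7.92/unit.
Additional duty on 8451.67.59 from Loresta: +64% ad valorem. Applied ad valorem rate = 64%.
Duty = $690,084.00 × 64% + 3,966 × $7.92 = $473,064.48.
Line 4 (8623.91.29, Loresta, 126 kg, $5,289.48):
Base rate for 8623.91.29 is $5.69/kg.
Duty = 126 × $5.69 = $716.94.
Total = $2,108.75 + $48,337.80 + $473,064.48 + $716.94 = $524,227.97.

$524,227.97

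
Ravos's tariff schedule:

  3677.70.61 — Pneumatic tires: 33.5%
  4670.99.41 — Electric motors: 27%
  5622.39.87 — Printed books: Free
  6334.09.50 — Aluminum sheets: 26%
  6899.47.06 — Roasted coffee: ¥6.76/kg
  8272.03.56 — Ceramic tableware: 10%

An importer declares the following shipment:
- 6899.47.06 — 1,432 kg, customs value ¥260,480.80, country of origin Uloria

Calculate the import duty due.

¥9,680.32

Line 1 (6899.47.06, Uloria, 1,432 kg, ¥260,480.80):
Base rate for 6899.47.06 is ¥6.76/kg.
Duty = 1,432 × ¥6.76 = ¥9,680.32.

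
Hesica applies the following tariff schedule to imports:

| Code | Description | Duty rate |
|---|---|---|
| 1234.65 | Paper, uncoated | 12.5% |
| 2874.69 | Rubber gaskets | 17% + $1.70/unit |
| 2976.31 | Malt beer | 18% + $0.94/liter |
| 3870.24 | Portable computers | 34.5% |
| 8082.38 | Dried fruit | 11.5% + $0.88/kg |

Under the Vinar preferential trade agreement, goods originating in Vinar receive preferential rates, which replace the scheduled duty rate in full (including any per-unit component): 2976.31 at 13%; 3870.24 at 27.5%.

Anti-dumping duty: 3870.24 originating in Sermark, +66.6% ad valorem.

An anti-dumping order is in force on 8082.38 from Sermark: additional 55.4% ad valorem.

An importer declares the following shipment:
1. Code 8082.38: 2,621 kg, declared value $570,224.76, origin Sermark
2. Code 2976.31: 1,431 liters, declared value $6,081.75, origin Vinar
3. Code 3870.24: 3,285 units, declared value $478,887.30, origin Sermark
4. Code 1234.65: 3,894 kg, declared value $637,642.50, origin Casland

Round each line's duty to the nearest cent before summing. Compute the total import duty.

$948,437.84

Line 1 (8082.38, Sermark, 2,621 kg, $570,224.76):
Base rate for 8082.38 is 11.5% + $0.88/kg.
Additional duty on 8082.38 from Sermark: +55.4%. Applied ad valorem rate: 11.5% + 55.4% = 66.9%.
Duty = $570,224.76 × 66.9% + 2,621 × $0.88 = $383,786.84.
Line 2 (2976.31, Vinar, 1,431 liters, $6,081.75):
Base rate for 2976.31 is 18% + $0.94/liter.
Origin Vinar qualifies under the Hesica–Vinar agreement and 2976.31 is covered: preferential rate 13% applies instead.
Duty = $6,081.75 × 13% = $790.63.
Line 3 (3870.24, Sermark, 3,285 units, $478,887.30):
Base rate for 3870.24 is 34.5%.
3870.24 has an FTA preferential rate, but origin Sermark is not Vinar; base rate stands.
Additional duty on 3870.24 from Sermark: +66.6%. Applied ad valorem rate: 34.5% + 66.6% = 101.1%.
Duty = $478,887.30 × 101.1% = $484,155.06.
Line 4 (1234.65, Casland, 3,894 kg, $637,642.50):
Base rate for 1234.65 is 12.5%.
Duty = $637,642.50 × 12.5% = $79,705.31.
Total = $383,786.84 + $790.63 + $484,155.06 + $79,705.31 = $948,437.84.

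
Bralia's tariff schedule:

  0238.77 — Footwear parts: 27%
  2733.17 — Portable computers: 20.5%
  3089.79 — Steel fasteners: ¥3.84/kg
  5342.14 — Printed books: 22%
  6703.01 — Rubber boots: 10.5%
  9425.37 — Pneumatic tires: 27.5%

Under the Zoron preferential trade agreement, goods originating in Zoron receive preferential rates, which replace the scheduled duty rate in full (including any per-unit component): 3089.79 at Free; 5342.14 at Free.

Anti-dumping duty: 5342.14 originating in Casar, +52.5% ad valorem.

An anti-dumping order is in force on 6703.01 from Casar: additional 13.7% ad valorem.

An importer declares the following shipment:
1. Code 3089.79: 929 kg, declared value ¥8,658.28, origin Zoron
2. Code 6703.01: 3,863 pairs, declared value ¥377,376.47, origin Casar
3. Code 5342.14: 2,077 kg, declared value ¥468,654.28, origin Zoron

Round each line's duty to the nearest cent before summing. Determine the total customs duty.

Line 1 (3089.79, Zoron, 929 kg, ¥8,658.28):
Base rate for 3089.79 is ¥3.84/kg.
Origin Zoron qualifies under the Bralia–Zoron agreement and 3089.79 is covered: preferential rate Free applies instead.
Duty = ¥8,658.28 × 0% = ¥0.00.
Line 2 (6703.01, Casar, 3,863 pairs, ¥377,376.47):
Base rate for 6703.01 is 10.5%.
Additional duty on 6703.01 from Casar: +13.7%. Applied ad valorem rate: 10.5% + 13.7% = 24.2%.
Duty = ¥377,376.47 × 24.2% = ¥91,325.11.
Line 3 (5342.14, Zoron, 2,077 kg, ¥468,654.28):
Base rate for 5342.14 is 22%.
Origin Zoron qualifies under the Bralia–Zoron agreement and 5342.14 is covered: preferential rate Free applies instead.
The additional-duty order on 5342.14 targets Casar, not Zoron; it does not apply.
Duty = ¥468,654.28 × 0% = ¥0.00.
Total = ¥0.00 + ¥91,325.11 + ¥0.00 = ¥91,325.11.

¥91,325.11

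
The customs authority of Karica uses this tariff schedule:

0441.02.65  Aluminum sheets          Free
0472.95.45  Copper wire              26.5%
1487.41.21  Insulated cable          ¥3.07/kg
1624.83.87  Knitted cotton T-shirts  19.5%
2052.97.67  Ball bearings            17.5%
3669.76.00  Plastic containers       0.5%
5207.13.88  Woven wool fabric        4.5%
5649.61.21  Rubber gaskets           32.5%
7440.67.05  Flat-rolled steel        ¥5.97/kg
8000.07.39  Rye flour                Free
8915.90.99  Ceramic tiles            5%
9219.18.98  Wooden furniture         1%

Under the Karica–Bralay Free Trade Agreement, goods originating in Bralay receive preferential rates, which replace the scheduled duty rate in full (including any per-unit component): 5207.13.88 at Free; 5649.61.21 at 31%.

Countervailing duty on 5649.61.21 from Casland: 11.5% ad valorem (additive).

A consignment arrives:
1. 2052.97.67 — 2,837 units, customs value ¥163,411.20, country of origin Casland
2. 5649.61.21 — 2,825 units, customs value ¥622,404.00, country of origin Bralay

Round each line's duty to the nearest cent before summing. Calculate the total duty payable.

¥221,542.20

Line 1 (2052.97.67, Casland, 2,837 units, ¥163,411.20):
Base rate for 2052.97.67 is 17.5%.
Duty = ¥163,411.20 × 17.5% = ¥28,596.96.
Line 2 (5649.61.21, Bralay, 2,825 units, ¥622,404.00):
Base rate for 5649.61.21 is 32.5%.
Origin Bralay qualifies under the Karica–Bralay agreement and 5649.61.21 is covered: preferential rate 31% applies instead.
The additional-duty order on 5649.61.21 targets Casland, not Bralay; it does not apply.
Duty = ¥622,404.00 × 31% = ¥192,945.24.
Total = ¥28,596.96 + ¥192,945.24 = ¥221,542.20.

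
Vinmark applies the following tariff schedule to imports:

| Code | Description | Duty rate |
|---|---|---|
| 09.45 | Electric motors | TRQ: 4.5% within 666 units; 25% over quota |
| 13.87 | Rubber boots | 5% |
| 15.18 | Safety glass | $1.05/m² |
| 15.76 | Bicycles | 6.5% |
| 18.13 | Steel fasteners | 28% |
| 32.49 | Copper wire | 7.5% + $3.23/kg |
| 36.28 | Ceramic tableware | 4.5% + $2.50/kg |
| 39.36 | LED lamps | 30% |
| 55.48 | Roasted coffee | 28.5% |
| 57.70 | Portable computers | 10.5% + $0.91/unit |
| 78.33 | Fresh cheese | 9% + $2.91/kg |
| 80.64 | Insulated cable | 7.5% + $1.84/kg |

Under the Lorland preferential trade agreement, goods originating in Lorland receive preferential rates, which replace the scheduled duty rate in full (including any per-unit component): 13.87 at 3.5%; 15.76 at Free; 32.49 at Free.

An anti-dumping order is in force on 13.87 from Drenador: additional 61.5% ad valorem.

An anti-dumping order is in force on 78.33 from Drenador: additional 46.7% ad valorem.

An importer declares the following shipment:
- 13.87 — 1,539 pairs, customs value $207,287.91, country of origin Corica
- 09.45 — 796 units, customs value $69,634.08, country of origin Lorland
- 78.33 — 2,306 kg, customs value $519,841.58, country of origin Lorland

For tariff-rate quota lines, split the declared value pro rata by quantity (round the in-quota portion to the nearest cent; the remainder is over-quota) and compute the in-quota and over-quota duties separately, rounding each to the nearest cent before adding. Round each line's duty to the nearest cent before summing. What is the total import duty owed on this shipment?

$69,325.48

Line 1 (13.87, Corica, 1,539 pairs, $207,287.91):
Base rate for 13.87 is 5%.
13.87 has an FTA preferential rate, but origin Corica is not Lorland; base rate stands.
The additional-duty order on 13.87 targets Drenador, not Corica; it does not apply.
Duty = $207,287.91 × 5% = $10,364.40.
Line 2 (09.45, Lorland, 796 units, $69,634.08):
Code 09.45 is under a tariff-rate quota (threshold 666 units). In-quota: 666 units at 4.5%; over-quota: 130 units at 25%.
Pro-rata value split: in-quota = $69,634.08 × 666/796 = $58,261.68; over-quota = $69,634.08 − $58,261.68 = $11,372.40.
In-quota duty = $58,261.68 × 4.5% = $2,621.78. Over-quota duty = $11,372.40 × 25% = $2,843.10.
Line duty = $2,621.78 + $2,843.10 = $5,464.88.
Line 3 (78.33, Lorland, 2,306 kg, $519,841.58):
Base rate for 78.33 is 9% + $2.91/kg.
Origin Lorland is the FTA partner but 78.33 is not on the preference list; base rate stands.
The additional-duty order on 78.33 targets Drenador, not Lorland; it does not apply.
Duty = $519,841.58 × 9% + 2,306 × $2.91 = $53,496.20.
Total = $10,364.40 + $5,464.88 + $53,496.20 = $69,325.48.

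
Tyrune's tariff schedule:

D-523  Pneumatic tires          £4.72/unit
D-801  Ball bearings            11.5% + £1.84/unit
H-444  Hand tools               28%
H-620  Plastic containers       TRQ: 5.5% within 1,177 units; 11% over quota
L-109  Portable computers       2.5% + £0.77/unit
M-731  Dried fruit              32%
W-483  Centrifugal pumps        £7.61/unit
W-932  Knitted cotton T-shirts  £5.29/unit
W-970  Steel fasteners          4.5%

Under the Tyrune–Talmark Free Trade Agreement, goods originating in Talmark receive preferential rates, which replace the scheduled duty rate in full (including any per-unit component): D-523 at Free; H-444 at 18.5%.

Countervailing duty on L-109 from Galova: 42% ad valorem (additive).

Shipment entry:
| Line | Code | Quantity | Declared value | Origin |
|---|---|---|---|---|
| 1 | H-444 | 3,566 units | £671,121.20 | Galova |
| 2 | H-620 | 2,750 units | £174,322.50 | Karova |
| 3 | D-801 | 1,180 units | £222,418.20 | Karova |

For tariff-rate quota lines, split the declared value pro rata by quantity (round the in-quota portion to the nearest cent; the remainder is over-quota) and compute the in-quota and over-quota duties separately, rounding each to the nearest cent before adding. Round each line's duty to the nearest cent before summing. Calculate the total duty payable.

Line 1 (H-444, Galova, 3,566 units, £671,121.20):
Base rate for H-444 is 28%.
H-444 has an FTA preferential rate, but origin Galova is not Talmark; base rate stands.
Duty = £671,121.20 × 28% = £187,913.94.
Line 2 (H-620, Karova, 2,750 units, £174,322.50):
Code H-620 is under a tariff-rate quota (threshold 1,177 units). In-quota: 1,177 units at 5.5%; over-quota: 1,573 units at 11%.
Pro-rata value split: in-quota = £174,322.50 × 1,177/2,750 = £74,610.03; over-quota = £174,322.50 − £74,610.03 = £99,712.47.
In-quota duty = £74,610.03 × 5.5% = £4,103.55. Over-quota duty = £99,712.47 × 11% = £10,968.37.
Line duty = £4,103.55 + £10,968.37 = £15,071.92.
Line 3 (D-801, Karova, 1,180 units, £222,418.20):
Base rate for D-801 is 11.5% + £1.84/unit.
Duty = £222,418.20 × 11.5% + 1,180 × £1.84 = £27,749.29.
Total = £187,913.94 + £15,071.92 + £27,749.29 = £230,735.15.

£230,735.15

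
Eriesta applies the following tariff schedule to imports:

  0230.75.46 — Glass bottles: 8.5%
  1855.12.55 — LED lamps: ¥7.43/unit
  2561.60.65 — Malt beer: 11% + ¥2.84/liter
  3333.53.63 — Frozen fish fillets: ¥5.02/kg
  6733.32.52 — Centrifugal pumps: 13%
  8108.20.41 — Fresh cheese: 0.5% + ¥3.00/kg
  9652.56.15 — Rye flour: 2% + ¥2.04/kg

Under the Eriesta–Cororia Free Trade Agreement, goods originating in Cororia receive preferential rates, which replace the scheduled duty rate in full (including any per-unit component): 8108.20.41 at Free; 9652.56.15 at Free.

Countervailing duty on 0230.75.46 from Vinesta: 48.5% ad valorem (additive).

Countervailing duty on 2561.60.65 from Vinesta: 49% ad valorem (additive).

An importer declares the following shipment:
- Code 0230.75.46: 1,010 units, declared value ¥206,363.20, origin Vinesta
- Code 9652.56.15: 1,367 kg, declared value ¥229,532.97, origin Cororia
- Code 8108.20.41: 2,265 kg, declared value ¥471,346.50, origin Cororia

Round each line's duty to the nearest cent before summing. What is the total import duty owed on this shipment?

Line 1 (0230.75.46, Vinesta, 1,010 units, ¥206,363.20):
Base rate for 0230.75.46 is 8.5%.
Additional duty on 0230.75.46 from Vinesta: +48.5%. Applied ad valorem rate: 8.5% + 48.5% = 57%.
Duty = ¥206,363.20 × 57% = ¥117,627.02.
Line 2 (9652.56.15, Cororia, 1,367 kg, ¥229,532.97):
Base rate for 9652.56.15 is 2% + ¥2.04/kg.
Origin Cororia qualifies under the Eriesta–Cororia agreement and 9652.56.15 is covered: preferential rate Free applies instead.
Duty = ¥229,532.97 × 0% = ¥0.00.
Line 3 (8108.20.41, Cororia, 2,265 kg, ¥471,346.50):
Base rate for 8108.20.41 is 0.5% + ¥3.00/kg.
Origin Cororia qualifies under the Eriesta–Cororia agreement and 8108.20.41 is covered: preferential rate Free applies instead.
Duty = ¥471,346.50 × 0% = ¥0.00.
Total = ¥117,627.02 + ¥0.00 + ¥0.00 = ¥117,627.02.

¥117,627.02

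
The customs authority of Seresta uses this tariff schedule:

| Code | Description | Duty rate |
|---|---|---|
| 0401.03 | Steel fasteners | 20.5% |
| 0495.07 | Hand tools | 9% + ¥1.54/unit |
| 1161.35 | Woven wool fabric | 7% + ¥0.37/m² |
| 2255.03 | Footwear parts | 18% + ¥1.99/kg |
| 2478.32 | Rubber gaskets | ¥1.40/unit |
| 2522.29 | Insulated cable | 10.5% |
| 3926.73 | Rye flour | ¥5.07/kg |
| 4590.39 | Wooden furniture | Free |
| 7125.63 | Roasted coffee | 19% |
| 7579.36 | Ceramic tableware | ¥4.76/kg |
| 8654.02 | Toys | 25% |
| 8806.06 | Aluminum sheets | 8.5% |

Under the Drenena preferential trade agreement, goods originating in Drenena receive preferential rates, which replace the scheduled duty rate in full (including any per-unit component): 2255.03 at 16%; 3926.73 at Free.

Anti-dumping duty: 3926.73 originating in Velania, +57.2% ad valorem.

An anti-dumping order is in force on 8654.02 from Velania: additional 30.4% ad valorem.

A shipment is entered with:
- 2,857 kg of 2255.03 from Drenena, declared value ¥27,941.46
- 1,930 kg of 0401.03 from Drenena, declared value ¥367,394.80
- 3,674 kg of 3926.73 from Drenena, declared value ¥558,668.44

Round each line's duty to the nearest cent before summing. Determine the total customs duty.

¥79,786.56

Line 1 (2255.03, Drenena, 2,857 kg, ¥27,941.46):
Base rate for 2255.03 is 18% + ¥1.99/kg.
Origin Drenena qualifies under the Seresta–Drenena agreement and 2255.03 is covered: preferential rate 16% applies instead.
Duty = ¥27,941.46 × 16% = ¥4,470.63.
Line 2 (0401.03, Drenena, 1,930 kg, ¥367,394.80):
Base rate for 0401.03 is 20.5%.
Origin Drenena is the FTA partner but 0401.03 is not on the preference list; base rate stands.
Duty = ¥367,394.80 × 20.5% = ¥75,315.93.
Line 3 (3926.73, Drenena, 3,674 kg, ¥558,668.44):
Base rate for 3926.73 is ¥5.07/kg.
Origin Drenena qualifies under the Seresta–Drenena agreement and 3926.73 is covered: preferential rate Free applies instead.
The additional-duty order on 3926.73 targets Velania, not Drenena; it does not apply.
Duty = ¥558,668.44 × 0% = ¥0.00.
Total = ¥4,470.63 + ¥75,315.93 + ¥0.00 = ¥79,786.56.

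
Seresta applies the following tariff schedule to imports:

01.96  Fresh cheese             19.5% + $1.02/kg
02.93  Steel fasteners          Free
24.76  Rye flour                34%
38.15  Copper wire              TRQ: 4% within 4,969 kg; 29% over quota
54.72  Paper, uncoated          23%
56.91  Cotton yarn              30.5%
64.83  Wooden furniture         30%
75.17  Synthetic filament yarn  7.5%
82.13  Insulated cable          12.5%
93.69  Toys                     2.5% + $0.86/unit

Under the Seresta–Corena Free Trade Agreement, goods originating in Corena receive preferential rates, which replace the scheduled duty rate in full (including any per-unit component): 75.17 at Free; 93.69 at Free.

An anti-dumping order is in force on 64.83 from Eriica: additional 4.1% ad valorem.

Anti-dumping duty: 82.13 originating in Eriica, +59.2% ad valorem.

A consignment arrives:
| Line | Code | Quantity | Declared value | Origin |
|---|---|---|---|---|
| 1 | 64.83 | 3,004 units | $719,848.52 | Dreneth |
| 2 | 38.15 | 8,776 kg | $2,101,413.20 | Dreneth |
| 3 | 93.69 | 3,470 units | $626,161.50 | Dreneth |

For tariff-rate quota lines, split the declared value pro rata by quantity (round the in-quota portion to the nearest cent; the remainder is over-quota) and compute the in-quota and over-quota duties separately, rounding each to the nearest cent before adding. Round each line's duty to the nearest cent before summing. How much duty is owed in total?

Line 1 (64.83, Dreneth, 3,004 units, $719,848.52):
Base rate for 64.83 is 30%.
The additional-duty order on 64.83 targets Eriica, not Dreneth; it does not apply.
Duty = $719,848.52 × 30% = $215,954.56.
Line 2 (38.15, Dreneth, 8,776 kg, $2,101,413.20):
Code 38.15 is under a tariff-rate quota (threshold 4,969 kg). In-quota: 4,969 kg at 4%; over-quota: 3,807 kg at 29%.
Pro-rata value split: in-quota = $2,101,413.20 × 4,969/8,776 = $1,189,827.05; over-quota = $2,101,413.20 − $1,189,827.05 = $911,586.15.
In-quota duty = $1,189,827.05 × 4% = $47,593.08. Over-quota duty = $911,586.15 × 29% = $264,359.98.
Line duty = $47,593.08 + $264,359.98 = $311,953.06.
Line 3 (93.69, Dreneth, 3,470 units, $626,161.50):
Base rate for 93.69 is 2.5% + $0.86/unit.
93.69 has an FTA preferential rate, but origin Dreneth is not Corena; base rate stands.
Duty = $626,161.50 × 2.5% + 3,470 × $0.86 = $18,638.24.
Total = $215,954.56 + $311,953.06 + $18,638.24 = $546,545.86.

$546,545.86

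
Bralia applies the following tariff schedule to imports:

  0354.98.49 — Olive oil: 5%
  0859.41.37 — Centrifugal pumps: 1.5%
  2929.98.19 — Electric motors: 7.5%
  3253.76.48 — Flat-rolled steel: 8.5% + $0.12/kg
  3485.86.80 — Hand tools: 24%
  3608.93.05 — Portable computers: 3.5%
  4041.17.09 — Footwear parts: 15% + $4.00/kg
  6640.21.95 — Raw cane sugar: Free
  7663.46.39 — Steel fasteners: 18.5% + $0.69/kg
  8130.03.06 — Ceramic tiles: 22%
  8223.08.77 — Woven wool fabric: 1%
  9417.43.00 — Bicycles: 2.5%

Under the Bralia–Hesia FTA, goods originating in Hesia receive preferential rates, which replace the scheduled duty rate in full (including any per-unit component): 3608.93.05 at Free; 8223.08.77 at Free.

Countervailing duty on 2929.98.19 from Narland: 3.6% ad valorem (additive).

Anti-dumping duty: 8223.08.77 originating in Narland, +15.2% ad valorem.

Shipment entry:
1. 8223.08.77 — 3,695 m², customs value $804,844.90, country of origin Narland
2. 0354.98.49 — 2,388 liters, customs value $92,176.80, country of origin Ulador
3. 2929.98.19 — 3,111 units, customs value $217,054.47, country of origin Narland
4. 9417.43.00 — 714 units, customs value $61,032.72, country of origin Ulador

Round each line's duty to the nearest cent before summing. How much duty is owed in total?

$160,612.58

Line 1 (8223.08.77, Narland, 3,695 m², $804,844.90):
Base rate for 8223.08.77 is 1%.
8223.08.77 has an FTA preferential rate, but origin Narland is not Hesia; base rate stands.
Additional duty on 8223.08.77 from Narland: +15.2%. Applied ad valorem rate: 1% + 15.2% = 16.2%.
Duty = $804,844.90 × 16.2% = $130,384.87.
Line 2 (0354.98.49, Ulador, 2,388 liters, $92,176.80):
Base rate for 0354.98.49 is 5%.
Duty = $92,176.80 × 5% = $4,608.84.
Line 3 (2929.98.19, Narland, 3,111 units, $217,054.47):
Base rate for 2929.98.19 is 7.5%.
Additional duty on 2929.98.19 from Narland: +3.6%. Applied ad valorem rate: 7.5% + 3.6% = 11.1%.
Duty = $217,054.47 × 11.1% = $24,093.05.
Line 4 (9417.43.00, Ulador, 714 units, $61,032.72):
Base rate for 9417.43.00 is 2.5%.
Duty = $61,032.72 × 2.5% = $1,525.82.
Total = $130,384.87 + $4,608.84 + $24,093.05 + $1,525.82 = $160,612.58.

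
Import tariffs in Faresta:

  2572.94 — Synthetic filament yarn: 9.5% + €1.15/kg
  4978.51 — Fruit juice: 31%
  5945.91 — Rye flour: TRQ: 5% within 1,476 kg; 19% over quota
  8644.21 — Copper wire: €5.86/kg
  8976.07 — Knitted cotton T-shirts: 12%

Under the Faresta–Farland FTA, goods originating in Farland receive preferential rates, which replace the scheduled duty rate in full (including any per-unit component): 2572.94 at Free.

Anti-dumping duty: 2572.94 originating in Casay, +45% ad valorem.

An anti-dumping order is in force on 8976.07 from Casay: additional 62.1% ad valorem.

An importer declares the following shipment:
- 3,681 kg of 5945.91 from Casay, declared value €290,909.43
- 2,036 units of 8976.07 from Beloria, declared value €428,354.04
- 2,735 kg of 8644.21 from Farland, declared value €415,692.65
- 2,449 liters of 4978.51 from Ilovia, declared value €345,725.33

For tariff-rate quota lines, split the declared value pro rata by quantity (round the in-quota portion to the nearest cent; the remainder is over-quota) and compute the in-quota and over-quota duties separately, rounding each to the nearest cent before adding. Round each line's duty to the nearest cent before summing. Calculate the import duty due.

Line 1 (5945.91, Casay, 3,681 kg, €290,909.43):
Code 5945.91 is under a tariff-rate quota (threshold 1,476 kg). In-quota: 1,476 kg at 5%; over-quota: 2,205 kg at 19%.
Pro-rata value split: in-quota = €290,909.43 × 1,476/3,681 = €116,648.28; over-quota = €290,909.43 − €116,648.28 = €174,261.15.
In-quota duty = €116,648.28 × 5% = €5,832.41. Over-quota duty = €174,261.15 × 19% = €33,109.62.
Line duty = €5,832.41 + €33,109.62 = €38,942.03.
Line 2 (8976.07, Beloria, 2,036 units, €428,354.04):
Base rate for 8976.07 is 12%.
The additional-duty order on 8976.07 targets Casay, not Beloria; it does not apply.
Duty = €428,354.04 × 12% = €51,402.48.
Line 3 (8644.21, Farland, 2,735 kg, €415,692.65):
Base rate for 8644.21 is €5.86/kg.
Origin Farland is the FTA partner but 8644.21 is not on the preference list; base rate stands.
Duty = 2,735 × €5.86 = €16,027.10.
Line 4 (4978.51, Ilovia, 2,449 liters, €345,725.33):
Base rate for 4978.51 is 31%.
Duty = €345,725.33 × 31% = €107,174.85.
Total = €38,942.03 + €51,402.48 + €16,027.10 + €107,174.85 = €213,546.46.

€213,546.46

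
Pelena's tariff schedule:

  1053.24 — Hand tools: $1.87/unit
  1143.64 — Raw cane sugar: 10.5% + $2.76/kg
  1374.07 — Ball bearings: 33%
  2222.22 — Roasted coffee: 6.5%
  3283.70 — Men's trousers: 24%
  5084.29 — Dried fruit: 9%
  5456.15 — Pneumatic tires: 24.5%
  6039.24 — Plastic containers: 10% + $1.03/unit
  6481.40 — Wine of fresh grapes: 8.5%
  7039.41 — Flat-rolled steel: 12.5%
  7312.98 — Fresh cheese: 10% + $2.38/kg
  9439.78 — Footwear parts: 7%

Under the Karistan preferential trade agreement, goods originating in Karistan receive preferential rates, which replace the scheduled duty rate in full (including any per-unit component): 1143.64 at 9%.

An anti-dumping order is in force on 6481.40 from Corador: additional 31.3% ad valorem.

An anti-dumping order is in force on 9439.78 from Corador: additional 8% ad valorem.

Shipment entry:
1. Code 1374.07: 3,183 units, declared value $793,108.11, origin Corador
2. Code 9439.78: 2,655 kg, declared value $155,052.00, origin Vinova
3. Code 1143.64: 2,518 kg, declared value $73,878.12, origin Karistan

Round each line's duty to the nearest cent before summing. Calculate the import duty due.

$279,228.35

Line 1 (1374.07, Corador, 3,183 units, $793,108.11):
Base rate for 1374.07 is 33%.
Duty = $793,108.11 × 33% = $261,725.68.
Line 2 (9439.78, Vinova, 2,655 kg, $155,052.00):
Base rate for 9439.78 is 7%.
The additional-duty order on 9439.78 targets Corador, not Vinova; it does not apply.
Duty = $155,052.00 × 7% = $10,853.64.
Line 3 (1143.64, Karistan, 2,518 kg, $73,878.12):
Base rate for 1143.64 is 10.5% + $2.76/kg.
Origin Karistan qualifies under the Pelena–Karistan agreement and 1143.64 is covered: preferential rate 9% applies instead.
Duty = $73,878.12 × 9% = $6,649.03.
Total = $261,725.68 + $10,853.64 + $6,649.03 = $279,228.35.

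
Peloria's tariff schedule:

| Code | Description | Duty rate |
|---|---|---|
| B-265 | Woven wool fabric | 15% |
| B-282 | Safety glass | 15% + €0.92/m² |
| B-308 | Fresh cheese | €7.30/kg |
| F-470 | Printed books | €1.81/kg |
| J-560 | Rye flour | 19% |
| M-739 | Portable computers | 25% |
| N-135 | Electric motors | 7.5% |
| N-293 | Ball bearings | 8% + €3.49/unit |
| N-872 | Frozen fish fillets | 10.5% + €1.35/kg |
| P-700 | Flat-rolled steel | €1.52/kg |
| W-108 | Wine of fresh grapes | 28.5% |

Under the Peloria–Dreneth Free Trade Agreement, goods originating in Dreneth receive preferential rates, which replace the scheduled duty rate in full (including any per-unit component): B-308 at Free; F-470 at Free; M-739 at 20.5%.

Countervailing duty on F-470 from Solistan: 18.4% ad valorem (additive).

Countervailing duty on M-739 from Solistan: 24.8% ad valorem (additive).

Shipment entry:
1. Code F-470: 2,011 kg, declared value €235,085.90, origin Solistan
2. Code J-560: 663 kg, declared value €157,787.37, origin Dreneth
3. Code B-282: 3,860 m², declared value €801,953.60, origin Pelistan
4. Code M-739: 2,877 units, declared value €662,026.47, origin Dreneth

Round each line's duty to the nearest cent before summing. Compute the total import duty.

€336,434.99

Line 1 (F-470, Solistan, 2,011 kg, €235,085.90):
Base rate for F-470 is €1.81/kg.
F-470 has an FTA preferential rate, but origin Solistan is not Dreneth; base rate stands.
Additional duty on F-470 from Solistan: +18.4% ad valorem. Applied ad valorem rate = 18.4%.
Duty = €235,085.90 × 18.4% + 2,011 × €1.81 = €46,895.72.
Line 2 (J-560, Dreneth, 663 kg, €157,787.37):
Base rate for J-560 is 19%.
Origin Dreneth is the FTA partner but J-560 is not on the preference list; base rate stands.
Duty = €157,787.37 × 19% = €29,979.60.
Line 3 (B-282, Pelistan, 3,860 m², €801,953.60):
Base rate for B-282 is 15% + €0.92/m².
Duty = €801,953.60 × 15% + 3,860 × €0.92 = €123,844.24.
Line 4 (M-739, Dreneth, 2,877 units, €662,026.47):
Base rate for M-739 is 25%.
Origin Dreneth qualifies under the Peloria–Dreneth agreement and M-739 is covered: preferential rate 20.5% applies instead.
The additional-duty order on M-739 targets Solistan, not Dreneth; it does not apply.
Duty = €662,026.47 × 20.5% = €135,715.43.
Total = €46,895.72 + €29,979.60 + €123,844.24 + €135,715.43 = €336,434.99.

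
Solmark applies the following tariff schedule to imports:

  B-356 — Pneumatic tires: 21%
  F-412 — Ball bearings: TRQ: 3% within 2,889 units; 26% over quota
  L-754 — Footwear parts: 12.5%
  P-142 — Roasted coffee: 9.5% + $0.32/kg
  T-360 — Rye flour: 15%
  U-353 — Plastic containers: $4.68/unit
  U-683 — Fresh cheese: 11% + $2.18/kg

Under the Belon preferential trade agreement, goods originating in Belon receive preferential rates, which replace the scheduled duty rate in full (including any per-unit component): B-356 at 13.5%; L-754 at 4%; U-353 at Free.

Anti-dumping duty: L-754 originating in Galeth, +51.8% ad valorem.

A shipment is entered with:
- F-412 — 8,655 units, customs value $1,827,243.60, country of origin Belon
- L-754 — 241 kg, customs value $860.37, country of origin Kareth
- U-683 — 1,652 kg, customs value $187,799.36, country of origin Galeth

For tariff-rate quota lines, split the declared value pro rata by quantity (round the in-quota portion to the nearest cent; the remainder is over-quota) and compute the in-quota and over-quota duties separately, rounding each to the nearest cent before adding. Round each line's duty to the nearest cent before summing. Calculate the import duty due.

$359,167.27

Line 1 (F-412, Belon, 8,655 units, $1,827,243.60):
Code F-412 is under a tariff-rate quota (threshold 2,889 units). In-quota: 2,889 units at 3%; over-quota: 5,766 units at 26%.
Pro-rata value split: in-quota = $1,827,243.60 × 2,889/8,655 = $609,925.68; over-quota = $1,827,243.60 − $609,925.68 = $1,217,317.92.
In-quota duty = $609,925.68 × 3% = $18,297.77. Over-quota duty = $1,217,317.92 × 26% = $316,502.66.
Line duty = $18,297.77 + $316,502.66 = $334,800.43.
Line 2 (L-754, Kareth, 241 kg, $860.37):
Base rate for L-754 is 12.5%.
L-754 has an FTA preferential rate, but origin Kareth is not Belon; base rate stands.
The additional-duty order on L-754 targets Galeth, not Kareth; it does not apply.
Duty = $860.37 × 12.5% = $107.55.
Line 3 (U-683, Galeth, 1,652 kg, $187,799.36):
Base rate for U-683 is 11% + $2.18/kg.
Duty = $187,799.36 × 11% + 1,652 × $2.18 = $24,259.29.
Total = $334,800.43 + $107.55 + $24,259.29 = $359,167.27.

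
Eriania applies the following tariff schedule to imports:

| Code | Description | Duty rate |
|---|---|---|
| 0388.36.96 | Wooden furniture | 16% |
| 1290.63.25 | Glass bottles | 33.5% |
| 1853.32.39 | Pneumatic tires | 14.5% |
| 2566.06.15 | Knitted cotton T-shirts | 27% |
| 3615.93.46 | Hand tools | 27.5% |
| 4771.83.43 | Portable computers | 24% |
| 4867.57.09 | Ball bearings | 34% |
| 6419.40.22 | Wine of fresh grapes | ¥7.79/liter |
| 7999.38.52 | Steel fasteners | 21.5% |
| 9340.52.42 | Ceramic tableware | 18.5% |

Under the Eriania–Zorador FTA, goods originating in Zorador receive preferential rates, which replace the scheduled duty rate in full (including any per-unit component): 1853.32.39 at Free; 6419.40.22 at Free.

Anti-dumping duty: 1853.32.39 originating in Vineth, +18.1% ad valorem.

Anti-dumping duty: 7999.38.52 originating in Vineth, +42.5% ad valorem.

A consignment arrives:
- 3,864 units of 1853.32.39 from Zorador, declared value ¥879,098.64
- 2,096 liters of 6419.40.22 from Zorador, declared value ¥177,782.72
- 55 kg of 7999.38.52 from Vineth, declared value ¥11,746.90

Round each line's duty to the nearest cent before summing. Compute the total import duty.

Line 1 (1853.32.39, Zorador, 3,864 units, ¥879,098.64):
Base rate for 1853.32.39 is 14.5%.
Origin Zorador qualifies under the Eriania–Zorador agreement and 1853.32.39 is covered: preferential rate Free applies instead.
The additional-duty order on 1853.32.39 targets Vineth, not Zorador; it does not apply.
Duty = ¥879,098.64 × 0% = ¥0.00.
Line 2 (6419.40.22, Zorador, 2,096 liters, ¥177,782.72):
Base rate for 6419.40.22 is ¥7.79/liter.
Origin Zorador qualifies under the Eriania–Zorador agreement and 6419.40.22 is covered: preferential rate Free applies instead.
Duty = ¥177,782.72 × 0% = ¥0.00.
Line 3 (7999.38.52, Vineth, 55 kg, ¥11,746.90):
Base rate for 7999.38.52 is 21.5%.
Additional duty on 7999.38.52 from Vineth: +42.5%. Applied ad valorem rate: 21.5% + 42.5% = 64%.
Duty = ¥11,746.90 × 64% = ¥7,518.02.
Total = ¥0.00 + ¥0.00 + ¥7,518.02 = ¥7,518.02.

¥7,518.02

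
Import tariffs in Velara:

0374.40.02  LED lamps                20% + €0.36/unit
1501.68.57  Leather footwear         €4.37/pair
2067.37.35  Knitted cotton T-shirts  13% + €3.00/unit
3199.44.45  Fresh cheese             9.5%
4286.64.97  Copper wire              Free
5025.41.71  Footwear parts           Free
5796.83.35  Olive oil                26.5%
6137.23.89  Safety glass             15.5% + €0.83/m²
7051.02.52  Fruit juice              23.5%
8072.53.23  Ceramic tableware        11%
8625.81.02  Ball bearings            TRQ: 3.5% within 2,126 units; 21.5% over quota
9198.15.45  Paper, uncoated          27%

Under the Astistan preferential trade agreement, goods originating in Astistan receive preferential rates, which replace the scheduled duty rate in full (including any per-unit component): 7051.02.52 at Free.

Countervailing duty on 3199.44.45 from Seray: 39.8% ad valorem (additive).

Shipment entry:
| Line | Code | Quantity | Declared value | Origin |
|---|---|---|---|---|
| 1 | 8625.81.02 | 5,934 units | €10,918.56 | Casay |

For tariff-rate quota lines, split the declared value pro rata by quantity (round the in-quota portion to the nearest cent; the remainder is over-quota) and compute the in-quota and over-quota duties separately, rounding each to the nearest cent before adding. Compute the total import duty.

Line 1 (8625.81.02, Casay, 5,934 units, €10,918.56):
Code 8625.81.02 is under a tariff-rate quota (threshold 2,126 units). In-quota: 2,126 units at 3.5%; over-quota: 3,808 units at 21.5%.
Pro-rata value split: in-quota = €10,918.56 × 2,126/5,934 = €3,911.84; over-quota = €10,918.56 − €3,911.84 = €7,006.72.
In-quota duty = €3,911.84 × 3.5% = €136.91. Over-quota duty = €7,006.72 × 21.5% = €1,506.44.
Line duty = €136.91 + €1,506.44 = €1,643.35.

€1,643.35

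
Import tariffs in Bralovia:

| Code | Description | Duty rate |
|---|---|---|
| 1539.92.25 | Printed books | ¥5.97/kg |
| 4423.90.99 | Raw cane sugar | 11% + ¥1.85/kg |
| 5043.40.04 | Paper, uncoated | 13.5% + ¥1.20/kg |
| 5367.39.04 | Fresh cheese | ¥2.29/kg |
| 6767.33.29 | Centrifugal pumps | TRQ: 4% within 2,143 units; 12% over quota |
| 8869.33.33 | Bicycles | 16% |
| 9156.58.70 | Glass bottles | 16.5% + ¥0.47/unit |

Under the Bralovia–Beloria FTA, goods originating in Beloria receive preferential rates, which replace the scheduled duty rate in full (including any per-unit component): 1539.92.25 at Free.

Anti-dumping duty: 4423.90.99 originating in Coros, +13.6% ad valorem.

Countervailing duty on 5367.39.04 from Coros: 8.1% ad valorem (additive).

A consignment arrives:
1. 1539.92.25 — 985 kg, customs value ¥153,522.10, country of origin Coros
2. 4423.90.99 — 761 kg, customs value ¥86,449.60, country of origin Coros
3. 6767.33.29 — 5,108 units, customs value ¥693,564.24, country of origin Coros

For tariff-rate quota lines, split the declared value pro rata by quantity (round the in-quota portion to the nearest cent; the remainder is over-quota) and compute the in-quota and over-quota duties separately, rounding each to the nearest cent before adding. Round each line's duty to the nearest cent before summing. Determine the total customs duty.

Line 1 (1539.92.25, Coros, 985 kg, ¥153,522.10):
Base rate for 1539.92.25 is ¥5.97/kg.
1539.92.25 has an FTA preferential rate, but origin Coros is not Beloria; base rate stands.
Duty = 985 × ¥5.97 = ¥5,880.45.
Line 2 (4423.90.99, Coros, 761 kg, ¥86,449.60):
Base rate for 4423.90.99 is 11% + ¥1.85/kg.
Additional duty on 4423.90.99 from Coros: +13.6%. Applied ad valorem rate: 11% + 13.6% = 24.6%.
Duty = ¥86,449.60 × 24.6% + 761 × ¥1.85 = ¥22,674.45.
Line 3 (6767.33.29, Coros, 5,108 units, ¥693,564.24):
Code 6767.33.29 is under a tariff-rate quota (threshold 2,143 units). In-quota: 2,143 units at 4%; over-quota: 2,965 units at 12%.
Pro-rata value split: in-quota = ¥693,564.24 × 2,143/5,108 = ¥290,976.54; over-quota = ¥693,564.24 − ¥290,976.54 = ¥402,587.70.
In-quota duty = ¥290,976.54 × 4% = ¥11,639.06. Over-quota duty = ¥402,587.70 × 12% = ¥48,310.52.
Line duty = ¥11,639.06 + ¥48,310.52 = ¥59,949.58.
Total = ¥5,880.45 + ¥22,674.45 + ¥59,949.58 = ¥88,504.48.

¥88,504.48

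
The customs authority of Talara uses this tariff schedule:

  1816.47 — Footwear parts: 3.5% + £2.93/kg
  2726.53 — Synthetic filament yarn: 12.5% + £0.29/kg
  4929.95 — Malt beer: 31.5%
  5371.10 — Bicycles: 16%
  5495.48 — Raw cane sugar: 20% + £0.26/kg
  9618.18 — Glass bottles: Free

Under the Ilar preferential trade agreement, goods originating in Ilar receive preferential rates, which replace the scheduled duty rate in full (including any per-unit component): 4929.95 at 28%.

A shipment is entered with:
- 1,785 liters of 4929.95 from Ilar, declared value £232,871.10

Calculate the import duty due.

Line 1 (4929.95, Ilar, 1,785 liters, £232,871.10):
Base rate for 4929.95 is 31.5%.
Origin Ilar qualifies under the Talara–Ilar agreement and 4929.95 is covered: preferential rate 28% applies instead.
Duty = £232,871.10 × 28% = £65,203.91.

£65,203.91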